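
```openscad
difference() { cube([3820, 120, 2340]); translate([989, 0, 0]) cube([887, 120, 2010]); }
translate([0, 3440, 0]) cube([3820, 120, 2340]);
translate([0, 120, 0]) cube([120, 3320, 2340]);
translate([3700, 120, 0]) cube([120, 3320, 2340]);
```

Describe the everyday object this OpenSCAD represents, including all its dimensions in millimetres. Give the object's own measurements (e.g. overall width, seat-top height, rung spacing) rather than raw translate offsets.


A single room: four walls, each 2340 mm tall and 120 mm thick, enclosing an outside footprint 3820×3560 mm (x × y), no floor or roof. The front and back walls (−y and +y sides) run the full x-width; the side walls fit between their inner faces. A door opening 887 mm wide and 2010 mm tall is cut through the front wall from the floor up, its −x edge 989 mm from the wall's −x end.


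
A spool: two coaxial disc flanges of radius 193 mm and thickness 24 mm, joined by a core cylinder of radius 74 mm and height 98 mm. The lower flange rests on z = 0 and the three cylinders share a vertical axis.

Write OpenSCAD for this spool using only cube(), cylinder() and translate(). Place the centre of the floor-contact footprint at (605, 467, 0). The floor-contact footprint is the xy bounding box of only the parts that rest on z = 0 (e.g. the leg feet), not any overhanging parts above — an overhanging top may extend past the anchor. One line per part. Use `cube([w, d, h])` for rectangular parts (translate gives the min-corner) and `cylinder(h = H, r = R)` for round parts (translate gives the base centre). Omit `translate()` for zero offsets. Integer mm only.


translate([605, 467, 0]) cylinder(h = 24, r = 193);
translate([605, 467, 24]) cylinder(h = 98, r = 74);
translate([605, 467, 122]) cylinder(h = 24, r = 193);


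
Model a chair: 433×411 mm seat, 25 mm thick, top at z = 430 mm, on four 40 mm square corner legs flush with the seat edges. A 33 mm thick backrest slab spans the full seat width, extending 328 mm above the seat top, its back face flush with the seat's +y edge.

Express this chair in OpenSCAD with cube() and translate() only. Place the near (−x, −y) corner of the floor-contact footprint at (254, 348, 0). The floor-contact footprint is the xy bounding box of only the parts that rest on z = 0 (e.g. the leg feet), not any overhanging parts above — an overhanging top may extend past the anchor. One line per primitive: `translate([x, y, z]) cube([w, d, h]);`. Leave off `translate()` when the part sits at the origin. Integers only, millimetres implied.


translate([254, 348, 405]) cube([433, 411, 25]);
translate([254, 348, 0]) cube([40, 40, 405]);
translate([647, 348, 0]) cube([40, 40, 405]);
translate([254, 719, 0]) cube([40, 40, 405]);
translate([647, 719, 0]) cube([40, 40, 405]);
translate([254, 726, 430]) cube([433, 33, 328]);


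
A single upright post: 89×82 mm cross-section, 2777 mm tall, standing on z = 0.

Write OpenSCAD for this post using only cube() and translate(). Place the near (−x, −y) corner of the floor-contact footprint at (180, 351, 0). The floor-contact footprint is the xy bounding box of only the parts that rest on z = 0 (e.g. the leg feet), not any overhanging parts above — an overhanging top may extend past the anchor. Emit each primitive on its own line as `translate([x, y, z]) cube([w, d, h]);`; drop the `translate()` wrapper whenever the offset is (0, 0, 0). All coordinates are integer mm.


translate([180, 351, 0]) cube([89, 82, 2777]);


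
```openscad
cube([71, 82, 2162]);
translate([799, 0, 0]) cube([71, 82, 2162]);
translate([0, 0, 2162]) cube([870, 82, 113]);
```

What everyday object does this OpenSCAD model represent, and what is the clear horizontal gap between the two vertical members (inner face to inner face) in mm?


A door frame. The clear opening width is 728 mm.

Two 2162 mm tall posts with a header on top — a door frame. The left jamb is 71 mm wide at x = 0; the right jamb starts at x = 799. The clear opening is 799 − 71 = 728 mm.


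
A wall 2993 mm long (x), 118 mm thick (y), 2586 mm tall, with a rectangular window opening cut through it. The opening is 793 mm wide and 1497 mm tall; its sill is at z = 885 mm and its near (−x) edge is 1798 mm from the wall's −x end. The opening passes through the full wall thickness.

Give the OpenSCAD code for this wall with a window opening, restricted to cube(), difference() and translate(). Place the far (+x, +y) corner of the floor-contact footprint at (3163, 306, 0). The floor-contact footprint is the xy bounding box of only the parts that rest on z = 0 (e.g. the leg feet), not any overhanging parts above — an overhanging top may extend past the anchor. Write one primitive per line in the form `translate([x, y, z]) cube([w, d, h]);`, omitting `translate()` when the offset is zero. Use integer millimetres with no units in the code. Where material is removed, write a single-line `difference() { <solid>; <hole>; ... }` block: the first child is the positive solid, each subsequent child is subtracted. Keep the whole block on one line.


difference() { translate([170, 188, 0]) cube([2993, 118, 2586]); translate([1968, 188, 885]) cube([793, 118, 1497]); }


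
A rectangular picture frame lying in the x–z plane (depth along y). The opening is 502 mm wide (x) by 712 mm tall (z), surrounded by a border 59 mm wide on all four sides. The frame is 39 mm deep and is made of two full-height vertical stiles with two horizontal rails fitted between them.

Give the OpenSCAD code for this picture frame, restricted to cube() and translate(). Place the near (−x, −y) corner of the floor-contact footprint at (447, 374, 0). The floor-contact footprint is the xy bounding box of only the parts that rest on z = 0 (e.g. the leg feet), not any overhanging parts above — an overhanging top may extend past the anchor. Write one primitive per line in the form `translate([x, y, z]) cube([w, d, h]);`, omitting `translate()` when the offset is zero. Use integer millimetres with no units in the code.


translate([447, 374, 0]) cube([59, 39, 830]);
translate([1008, 374, 0]) cube([59, 39, 830]);
translate([506, 374, 0]) cube([502, 39, 59]);
translate([506, 374, 771]) cube([502, 39, 59]);


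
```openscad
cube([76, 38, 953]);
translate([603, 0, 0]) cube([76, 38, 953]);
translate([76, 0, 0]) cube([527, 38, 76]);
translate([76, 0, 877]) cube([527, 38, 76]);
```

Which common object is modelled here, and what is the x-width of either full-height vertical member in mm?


A picture frame. The border width is 76 mm.

Four thin pieces enclosing a rectangular opening — a picture frame. The two full-height stiles are 953 mm tall; the top rail sits at z = 877 and is 76 mm tall, so the border above the opening is 953 − 877 = 76 mm, matching the stile x-width.


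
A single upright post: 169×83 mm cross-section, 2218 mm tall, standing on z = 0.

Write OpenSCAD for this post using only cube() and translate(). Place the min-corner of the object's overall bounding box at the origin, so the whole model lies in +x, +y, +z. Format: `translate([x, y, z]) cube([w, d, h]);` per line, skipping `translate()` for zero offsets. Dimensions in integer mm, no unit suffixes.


cube([169, 83, 2218]);


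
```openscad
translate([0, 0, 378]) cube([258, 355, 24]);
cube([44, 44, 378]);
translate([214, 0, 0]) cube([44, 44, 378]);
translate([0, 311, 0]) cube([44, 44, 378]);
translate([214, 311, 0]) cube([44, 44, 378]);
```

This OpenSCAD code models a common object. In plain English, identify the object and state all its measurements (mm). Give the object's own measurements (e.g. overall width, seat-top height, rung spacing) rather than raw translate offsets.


A simple wooden stool: a rectangular seat 258 mm (x) by 355 mm (y), 24 mm thick, top face at z = 402 mm, on four square legs, each 44×44 mm in cross-section. The legs rest on z = 0, each flush with a corner of the seat.


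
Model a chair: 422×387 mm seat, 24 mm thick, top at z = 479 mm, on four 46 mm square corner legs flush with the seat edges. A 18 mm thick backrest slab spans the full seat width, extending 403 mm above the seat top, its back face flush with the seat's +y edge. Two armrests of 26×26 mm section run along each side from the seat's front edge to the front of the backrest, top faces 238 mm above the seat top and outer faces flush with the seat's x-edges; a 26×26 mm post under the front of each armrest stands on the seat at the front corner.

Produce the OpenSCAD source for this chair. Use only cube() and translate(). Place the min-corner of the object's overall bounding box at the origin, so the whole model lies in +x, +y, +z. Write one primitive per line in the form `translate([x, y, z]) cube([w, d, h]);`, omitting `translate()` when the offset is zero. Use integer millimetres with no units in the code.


translate([0, 0, 455]) cube([422, 387, 24]);
cube([46, 46, 455]);
translate([376, 0, 0]) cube([46, 46, 455]);
translate([0, 341, 0]) cube([46, 46, 455]);
translate([376, 341, 0]) cube([46, 46, 455]);
translate([0, 369, 479]) cube([422, 18, 403]);
translate([0, 0, 691]) cube([26, 369, 26]);
translate([396, 0, 691]) cube([26, 369, 26]);
translate([0, 0, 479]) cube([26, 26, 212]);
translate([396, 0, 479]) cube([26, 26, 212]);


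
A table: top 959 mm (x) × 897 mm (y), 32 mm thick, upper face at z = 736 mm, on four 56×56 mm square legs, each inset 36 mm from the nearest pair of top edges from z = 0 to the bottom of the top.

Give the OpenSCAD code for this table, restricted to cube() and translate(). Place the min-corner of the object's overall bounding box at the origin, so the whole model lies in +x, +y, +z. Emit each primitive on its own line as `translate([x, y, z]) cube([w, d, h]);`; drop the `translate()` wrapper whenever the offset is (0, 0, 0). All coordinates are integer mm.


translate([0, 0, 704]) cube([959, 897, 32]);
translate([36, 36, 0]) cube([56, 56, 704]);
translate([867, 36, 0]) cube([56, 56, 704]);
translate([36, 805, 0]) cube([56, 56, 704]);
translate([867, 805, 0]) cube([56, 56, 704]);


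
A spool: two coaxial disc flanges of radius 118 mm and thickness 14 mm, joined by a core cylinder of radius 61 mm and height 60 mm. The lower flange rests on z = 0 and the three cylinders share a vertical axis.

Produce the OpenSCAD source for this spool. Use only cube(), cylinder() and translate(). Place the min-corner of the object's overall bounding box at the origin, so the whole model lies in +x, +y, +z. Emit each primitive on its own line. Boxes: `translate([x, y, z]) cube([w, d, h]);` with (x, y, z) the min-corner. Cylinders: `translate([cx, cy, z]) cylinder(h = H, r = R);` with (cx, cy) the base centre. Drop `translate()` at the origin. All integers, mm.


translate([118, 118, 0]) cylinder(h = 14, r = 118);
translate([118, 118, 14]) cylinder(h = 60, r = 61);
translate([118, 118, 74]) cylinder(h = 14, r = 118);


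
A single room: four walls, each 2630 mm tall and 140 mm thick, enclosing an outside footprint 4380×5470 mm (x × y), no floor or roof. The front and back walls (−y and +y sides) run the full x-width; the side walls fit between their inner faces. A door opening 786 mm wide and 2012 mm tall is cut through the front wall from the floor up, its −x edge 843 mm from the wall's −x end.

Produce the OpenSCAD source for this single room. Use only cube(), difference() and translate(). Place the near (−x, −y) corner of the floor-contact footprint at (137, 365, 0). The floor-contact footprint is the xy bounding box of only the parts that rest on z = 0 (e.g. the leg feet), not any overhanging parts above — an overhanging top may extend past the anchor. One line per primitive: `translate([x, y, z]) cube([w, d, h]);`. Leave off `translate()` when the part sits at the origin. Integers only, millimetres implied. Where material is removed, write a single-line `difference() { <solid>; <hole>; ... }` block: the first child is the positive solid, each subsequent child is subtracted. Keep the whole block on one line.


difference() { translate([137, 365, 0]) cube([4380, 140, 2630]); translate([980, 365, 0]) cube([786, 140, 2012]); }
translate([137, 5695, 0]) cube([4380, 140, 2630]);
translate([137, 505, 0]) cube([140, 5190, 2630]);
translate([4377, 505, 0]) cube([140, 5190, 2630]);


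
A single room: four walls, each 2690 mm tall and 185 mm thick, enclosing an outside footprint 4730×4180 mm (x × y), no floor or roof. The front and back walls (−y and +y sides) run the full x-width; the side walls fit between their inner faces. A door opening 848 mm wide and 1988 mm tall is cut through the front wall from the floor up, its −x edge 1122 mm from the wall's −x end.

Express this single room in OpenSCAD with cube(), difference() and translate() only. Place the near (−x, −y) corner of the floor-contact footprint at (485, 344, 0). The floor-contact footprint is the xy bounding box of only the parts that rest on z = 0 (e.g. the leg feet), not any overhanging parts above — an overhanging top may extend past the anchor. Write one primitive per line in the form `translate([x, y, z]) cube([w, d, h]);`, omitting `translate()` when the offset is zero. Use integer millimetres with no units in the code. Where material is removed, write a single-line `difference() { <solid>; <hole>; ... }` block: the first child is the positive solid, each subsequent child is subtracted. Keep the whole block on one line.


difference() { translate([485, 344, 0]) cube([4730, 185, 2690]); translate([1607, 344, 0]) cube([848, 185, 1988]); }
translate([485, 4339, 0]) cube([4730, 185, 2690]);
translate([485, 529, 0]) cube([185, 3810, 2690]);
translate([5030, 529, 0]) cube([185, 3810, 2690]);


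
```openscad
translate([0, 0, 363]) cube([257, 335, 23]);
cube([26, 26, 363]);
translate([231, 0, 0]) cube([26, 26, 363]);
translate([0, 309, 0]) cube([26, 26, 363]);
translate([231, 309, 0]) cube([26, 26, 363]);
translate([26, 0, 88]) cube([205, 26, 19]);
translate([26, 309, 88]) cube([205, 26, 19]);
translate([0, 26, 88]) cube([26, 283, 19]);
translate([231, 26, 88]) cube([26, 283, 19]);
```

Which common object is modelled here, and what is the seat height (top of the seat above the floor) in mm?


A stool. The seat height is 386 mm.

A 257×335×23 slab at z = 363 on four corner posts — a stool. The seat top is 363 + 23 = 386 mm.


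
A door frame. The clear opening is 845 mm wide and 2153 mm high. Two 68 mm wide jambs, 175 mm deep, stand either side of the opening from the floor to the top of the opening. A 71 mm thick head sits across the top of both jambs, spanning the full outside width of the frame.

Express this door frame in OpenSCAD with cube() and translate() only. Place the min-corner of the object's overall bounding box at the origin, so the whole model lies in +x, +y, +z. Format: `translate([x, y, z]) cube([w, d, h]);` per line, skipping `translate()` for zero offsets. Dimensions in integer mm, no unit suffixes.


cube([68, 175, 2153]);
translate([913, 0, 0]) cube([68, 175, 2153]);
translate([0, 0, 2153]) cube([981, 175, 71]);


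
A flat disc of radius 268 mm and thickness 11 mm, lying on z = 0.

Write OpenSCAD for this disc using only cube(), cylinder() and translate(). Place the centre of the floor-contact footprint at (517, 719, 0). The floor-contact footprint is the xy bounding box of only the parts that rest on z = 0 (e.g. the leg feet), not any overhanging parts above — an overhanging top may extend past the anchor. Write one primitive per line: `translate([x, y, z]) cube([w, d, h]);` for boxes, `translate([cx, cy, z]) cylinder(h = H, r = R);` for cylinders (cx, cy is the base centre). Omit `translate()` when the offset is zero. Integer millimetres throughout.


translate([517, 719, 0]) cylinder(h = 11, r = 268);


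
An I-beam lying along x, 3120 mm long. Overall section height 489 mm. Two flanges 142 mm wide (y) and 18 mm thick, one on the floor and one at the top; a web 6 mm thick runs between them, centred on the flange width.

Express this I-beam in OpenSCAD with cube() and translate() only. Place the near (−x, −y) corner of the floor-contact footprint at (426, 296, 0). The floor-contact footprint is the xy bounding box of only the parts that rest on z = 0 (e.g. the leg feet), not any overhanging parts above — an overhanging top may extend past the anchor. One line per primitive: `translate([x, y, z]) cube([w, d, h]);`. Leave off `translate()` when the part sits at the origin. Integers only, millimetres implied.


translate([426, 296, 0]) cube([3120, 142, 18]);
translate([426, 364, 18]) cube([3120, 6, 453]);
translate([426, 296, 471]) cube([3120, 142, 18]);


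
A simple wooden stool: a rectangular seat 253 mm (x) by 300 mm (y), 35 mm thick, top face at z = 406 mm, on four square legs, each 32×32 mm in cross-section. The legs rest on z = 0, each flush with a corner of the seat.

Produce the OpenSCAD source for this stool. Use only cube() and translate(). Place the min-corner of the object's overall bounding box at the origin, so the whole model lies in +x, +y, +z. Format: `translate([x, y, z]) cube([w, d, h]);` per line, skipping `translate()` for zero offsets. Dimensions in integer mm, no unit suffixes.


translate([0, 0, 371]) cube([253, 300, 35]);
cube([32, 32, 371]);
translate([221, 0, 0]) cube([32, 32, 371]);
translate([0, 268, 0]) cube([32, 32, 371]);
translate([221, 268, 0]) cube([32, 32, 371]);


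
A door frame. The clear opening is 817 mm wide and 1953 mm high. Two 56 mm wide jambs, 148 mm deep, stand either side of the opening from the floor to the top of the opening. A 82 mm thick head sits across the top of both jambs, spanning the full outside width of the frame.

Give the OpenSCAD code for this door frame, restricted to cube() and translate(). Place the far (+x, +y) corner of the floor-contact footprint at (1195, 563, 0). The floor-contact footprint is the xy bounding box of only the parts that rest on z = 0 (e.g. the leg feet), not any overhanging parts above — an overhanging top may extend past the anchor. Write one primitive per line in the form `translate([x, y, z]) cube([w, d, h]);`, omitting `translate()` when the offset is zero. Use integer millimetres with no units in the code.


translate([266, 415, 0]) cube([56, 148, 1953]);
translate([1139, 415, 0]) cube([56, 148, 1953]);
translate([266, 415, 1953]) cube([929, 148, 82]);


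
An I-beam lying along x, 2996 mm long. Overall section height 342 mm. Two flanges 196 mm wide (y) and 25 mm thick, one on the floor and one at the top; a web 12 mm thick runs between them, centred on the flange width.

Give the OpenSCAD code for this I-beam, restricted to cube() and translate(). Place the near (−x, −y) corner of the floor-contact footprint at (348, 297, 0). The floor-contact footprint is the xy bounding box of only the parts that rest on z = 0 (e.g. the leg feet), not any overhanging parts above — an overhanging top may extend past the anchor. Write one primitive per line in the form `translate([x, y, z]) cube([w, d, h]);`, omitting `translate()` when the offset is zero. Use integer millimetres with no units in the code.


translate([348, 297, 0]) cube([2996, 196, 25]);
translate([348, 389, 25]) cube([2996, 12, 292]);
translate([348, 297, 317]) cube([2996, 196, 25]);


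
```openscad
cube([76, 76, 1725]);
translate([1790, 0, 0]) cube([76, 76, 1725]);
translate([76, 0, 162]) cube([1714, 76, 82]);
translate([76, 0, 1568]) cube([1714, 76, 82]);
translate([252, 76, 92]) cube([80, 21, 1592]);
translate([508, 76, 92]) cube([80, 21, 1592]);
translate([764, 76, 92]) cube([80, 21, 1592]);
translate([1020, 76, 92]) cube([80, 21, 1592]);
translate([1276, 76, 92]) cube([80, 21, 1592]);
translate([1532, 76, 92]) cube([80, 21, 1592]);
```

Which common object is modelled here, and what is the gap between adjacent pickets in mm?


A fence section. The picket gap is 176 mm.

Two posts, two rails, 6 pickets — a fence section. Span 1714 mm holds 6 pickets of 80 mm with 7 equal gaps: ⌊(1714 − 6·80) / 7⌋ = 176 mm.


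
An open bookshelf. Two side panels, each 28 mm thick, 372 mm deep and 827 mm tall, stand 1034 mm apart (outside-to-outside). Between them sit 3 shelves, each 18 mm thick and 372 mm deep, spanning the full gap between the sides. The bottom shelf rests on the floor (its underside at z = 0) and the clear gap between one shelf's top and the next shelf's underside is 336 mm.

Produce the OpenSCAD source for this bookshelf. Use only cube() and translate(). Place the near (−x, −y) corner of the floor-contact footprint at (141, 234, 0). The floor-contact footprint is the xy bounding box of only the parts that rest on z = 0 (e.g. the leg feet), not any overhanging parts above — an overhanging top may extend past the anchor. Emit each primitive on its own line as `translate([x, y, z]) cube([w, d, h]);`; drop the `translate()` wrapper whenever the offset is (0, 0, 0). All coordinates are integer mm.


translate([141, 234, 0]) cube([28, 372, 827]);
translate([1147, 234, 0]) cube([28, 372, 827]);
translate([169, 234, 0]) cube([978, 372, 18]);
translate([169, 234, 354]) cube([978, 372, 18]);
translate([169, 234, 708]) cube([978, 372, 18]);


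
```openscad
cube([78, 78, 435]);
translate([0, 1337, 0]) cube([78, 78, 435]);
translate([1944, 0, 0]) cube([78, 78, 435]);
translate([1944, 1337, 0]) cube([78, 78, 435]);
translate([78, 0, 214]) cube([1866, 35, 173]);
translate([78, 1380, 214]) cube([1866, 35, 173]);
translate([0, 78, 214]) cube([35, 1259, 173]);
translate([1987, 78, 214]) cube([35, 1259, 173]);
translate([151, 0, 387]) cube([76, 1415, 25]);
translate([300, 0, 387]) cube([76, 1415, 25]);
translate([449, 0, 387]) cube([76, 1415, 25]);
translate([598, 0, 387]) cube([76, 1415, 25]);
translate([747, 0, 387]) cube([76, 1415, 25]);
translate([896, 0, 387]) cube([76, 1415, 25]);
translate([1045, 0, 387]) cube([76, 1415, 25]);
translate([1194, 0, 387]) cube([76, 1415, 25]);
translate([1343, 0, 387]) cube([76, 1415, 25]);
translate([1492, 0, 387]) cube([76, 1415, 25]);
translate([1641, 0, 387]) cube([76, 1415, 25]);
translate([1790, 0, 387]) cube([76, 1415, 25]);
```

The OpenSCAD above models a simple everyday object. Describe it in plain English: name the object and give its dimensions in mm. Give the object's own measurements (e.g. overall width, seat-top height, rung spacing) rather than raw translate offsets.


A bed frame 2022 mm long (x) by 1415 mm wide (y). Four 78×78 mm corner posts, 435 mm tall, at the corners of the footprint. Four rails of 35 mm thickness and 173 mm height run between adjacent posts with their undersides at z = 214 mm, their outer faces flush with the outside of the frame (the two x-running rails run between the posts' inner faces; the two y-running rails run between the posts' inner faces). 12 slats, each 76 mm wide (x) and 25 mm thick, lie across the top of the two x-running rails, running the full 1415 mm width of the frame in y; along x they sit between the end posts with a 73 mm gap after the −x posts and between neighbouring slats, leaving 78 mm before the +x posts.


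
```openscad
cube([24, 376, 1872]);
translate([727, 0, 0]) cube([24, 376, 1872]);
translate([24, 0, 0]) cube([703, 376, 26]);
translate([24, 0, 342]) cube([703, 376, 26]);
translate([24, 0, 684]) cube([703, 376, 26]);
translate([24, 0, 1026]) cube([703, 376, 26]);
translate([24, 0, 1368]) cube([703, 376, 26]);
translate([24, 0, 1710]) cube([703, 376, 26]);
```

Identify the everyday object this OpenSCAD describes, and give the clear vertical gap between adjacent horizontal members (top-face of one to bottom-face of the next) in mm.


A bookshelf. The clear shelf gap is 316 mm.

Two tall side panels with 6 horizontal boards between them — a bookshelf. The first two shelf undersides are at z = 0 and z = 342; with shelf thickness 26, the clear gap is 342 − 0 − 26 = 316 mm.


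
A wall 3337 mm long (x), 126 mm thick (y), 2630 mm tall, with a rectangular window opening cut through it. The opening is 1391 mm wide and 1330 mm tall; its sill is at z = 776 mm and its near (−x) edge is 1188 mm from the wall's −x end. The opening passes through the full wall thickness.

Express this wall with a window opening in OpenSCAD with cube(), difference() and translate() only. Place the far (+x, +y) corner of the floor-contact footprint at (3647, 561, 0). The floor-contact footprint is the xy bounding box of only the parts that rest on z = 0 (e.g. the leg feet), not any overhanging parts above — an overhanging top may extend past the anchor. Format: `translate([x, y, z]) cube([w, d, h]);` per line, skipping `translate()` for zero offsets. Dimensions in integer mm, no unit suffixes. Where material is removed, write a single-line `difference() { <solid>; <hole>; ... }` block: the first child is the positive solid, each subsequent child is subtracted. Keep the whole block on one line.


difference() { translate([310, 435, 0]) cube([3337, 126, 2630]); translate([1498, 435, 776]) cube([1391, 126, 1330]); }


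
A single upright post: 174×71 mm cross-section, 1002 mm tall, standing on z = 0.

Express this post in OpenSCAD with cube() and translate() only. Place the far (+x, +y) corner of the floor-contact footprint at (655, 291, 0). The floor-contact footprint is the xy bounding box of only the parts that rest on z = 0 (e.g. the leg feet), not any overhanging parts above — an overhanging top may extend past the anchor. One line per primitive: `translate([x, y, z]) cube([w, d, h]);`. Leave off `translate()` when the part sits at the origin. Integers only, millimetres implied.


translate([481, 220, 0]) cube([174, 71, 1002]);


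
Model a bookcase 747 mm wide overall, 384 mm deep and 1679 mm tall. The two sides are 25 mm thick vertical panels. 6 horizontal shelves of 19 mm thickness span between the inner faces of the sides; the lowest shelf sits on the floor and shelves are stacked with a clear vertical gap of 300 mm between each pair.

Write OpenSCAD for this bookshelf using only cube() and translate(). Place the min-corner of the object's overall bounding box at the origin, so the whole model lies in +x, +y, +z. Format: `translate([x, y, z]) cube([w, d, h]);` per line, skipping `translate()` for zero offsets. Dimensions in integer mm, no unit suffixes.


cube([25, 384, 1679]);
translate([722, 0, 0]) cube([25, 384, 1679]);
translate([25, 0, 0]) cube([697, 384, 19]);
translate([25, 0, 319]) cube([697, 384, 19]);
translate([25, 0, 638]) cube([697, 384, 19]);
translate([25, 0, 957]) cube([697, 384, 19]);
translate([25, 0, 1276]) cube([697, 384, 19]);
translate([25, 0, 1595]) cube([697, 384, 19]);


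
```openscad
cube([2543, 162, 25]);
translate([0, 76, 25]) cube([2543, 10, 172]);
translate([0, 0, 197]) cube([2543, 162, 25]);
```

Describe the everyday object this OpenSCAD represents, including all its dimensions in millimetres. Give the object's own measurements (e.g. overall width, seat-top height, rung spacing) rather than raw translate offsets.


An I-beam lying along x, 2543 mm long. Overall section height 222 mm. Two flanges 162 mm wide (y) and 25 mm thick, one on the floor and one at the top; a web 10 mm thick runs between them, centred on the flange width.


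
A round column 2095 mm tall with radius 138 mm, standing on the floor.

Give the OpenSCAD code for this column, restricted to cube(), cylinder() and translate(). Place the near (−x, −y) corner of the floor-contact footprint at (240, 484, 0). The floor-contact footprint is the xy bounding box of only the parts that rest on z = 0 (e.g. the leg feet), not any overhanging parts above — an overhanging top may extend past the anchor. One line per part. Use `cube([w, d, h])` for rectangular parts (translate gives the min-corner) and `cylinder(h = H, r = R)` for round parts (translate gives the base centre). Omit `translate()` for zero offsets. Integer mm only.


translate([378, 622, 0]) cylinder(h = 2095, r = 138);


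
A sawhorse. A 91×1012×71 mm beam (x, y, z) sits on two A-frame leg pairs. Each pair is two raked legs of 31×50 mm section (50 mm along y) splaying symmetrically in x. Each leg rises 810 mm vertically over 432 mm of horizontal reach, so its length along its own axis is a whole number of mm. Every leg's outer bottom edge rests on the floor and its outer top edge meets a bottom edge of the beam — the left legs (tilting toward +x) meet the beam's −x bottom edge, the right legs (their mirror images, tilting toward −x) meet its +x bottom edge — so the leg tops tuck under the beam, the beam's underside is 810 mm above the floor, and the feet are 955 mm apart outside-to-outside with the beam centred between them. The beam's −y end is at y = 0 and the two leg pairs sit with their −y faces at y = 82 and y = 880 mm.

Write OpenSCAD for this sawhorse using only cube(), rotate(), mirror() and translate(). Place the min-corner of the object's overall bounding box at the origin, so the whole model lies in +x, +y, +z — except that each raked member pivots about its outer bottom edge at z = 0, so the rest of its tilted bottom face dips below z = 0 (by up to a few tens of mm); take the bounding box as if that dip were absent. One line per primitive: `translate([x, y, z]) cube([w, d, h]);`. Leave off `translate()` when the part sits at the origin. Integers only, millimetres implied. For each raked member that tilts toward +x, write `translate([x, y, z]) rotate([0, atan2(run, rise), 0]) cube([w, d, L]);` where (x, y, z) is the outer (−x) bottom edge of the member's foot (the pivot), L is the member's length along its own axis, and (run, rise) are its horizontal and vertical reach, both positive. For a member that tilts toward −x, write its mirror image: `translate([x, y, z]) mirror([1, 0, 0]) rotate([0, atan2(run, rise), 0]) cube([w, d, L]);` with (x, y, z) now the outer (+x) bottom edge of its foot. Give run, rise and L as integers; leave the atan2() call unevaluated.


translate([432, 0, 810]) cube([91, 1012, 71]);
translate([0, 82, 0]) rotate([0, atan2(432, 810), 0]) cube([31, 50, 918]);
translate([955, 82, 0]) mirror([1, 0, 0]) rotate([0, atan2(432, 810), 0]) cube([31, 50, 918]);
translate([0, 880, 0]) rotate([0, atan2(432, 810), 0]) cube([31, 50, 918]);
translate([955, 880, 0]) mirror([1, 0, 0]) rotate([0, atan2(432, 810), 0]) cube([31, 50, 918]);


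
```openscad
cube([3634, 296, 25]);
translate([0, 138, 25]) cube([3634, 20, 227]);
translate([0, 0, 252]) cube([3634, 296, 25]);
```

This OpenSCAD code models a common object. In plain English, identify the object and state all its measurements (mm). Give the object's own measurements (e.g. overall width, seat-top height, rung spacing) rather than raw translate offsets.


An I-beam lying along x, 3634 mm long. Overall section height 277 mm. Two flanges 296 mm wide (y) and 25 mm thick, one on the floor and one at the top; a web 20 mm thick runs between them, centred on the flange width.


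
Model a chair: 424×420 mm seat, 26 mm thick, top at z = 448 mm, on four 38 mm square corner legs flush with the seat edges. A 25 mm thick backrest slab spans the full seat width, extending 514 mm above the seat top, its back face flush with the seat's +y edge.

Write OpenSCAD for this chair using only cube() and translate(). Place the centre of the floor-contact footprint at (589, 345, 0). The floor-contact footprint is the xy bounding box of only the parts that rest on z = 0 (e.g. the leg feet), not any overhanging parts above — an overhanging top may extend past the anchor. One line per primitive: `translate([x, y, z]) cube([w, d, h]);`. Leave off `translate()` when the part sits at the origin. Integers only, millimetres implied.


translate([377, 135, 422]) cube([424, 420, 26]);
translate([377, 135, 0]) cube([38, 38, 422]);
translate([763, 135, 0]) cube([38, 38, 422]);
translate([377, 517, 0]) cube([38, 38, 422]);
translate([763, 517, 0]) cube([38, 38, 422]);
translate([377, 530, 448]) cube([424, 25, 514]);


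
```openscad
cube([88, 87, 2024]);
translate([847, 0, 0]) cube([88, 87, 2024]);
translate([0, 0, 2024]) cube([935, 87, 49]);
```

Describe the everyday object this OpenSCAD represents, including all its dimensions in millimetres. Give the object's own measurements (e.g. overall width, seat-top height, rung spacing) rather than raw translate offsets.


A door frame. The clear opening is 759 mm wide and 2024 mm high. Two 88 mm wide jambs, 87 mm deep, stand either side of the opening from the floor to the top of the opening. A 49 mm thick head sits across the top of both jambs, spanning the full outside width of the frame.


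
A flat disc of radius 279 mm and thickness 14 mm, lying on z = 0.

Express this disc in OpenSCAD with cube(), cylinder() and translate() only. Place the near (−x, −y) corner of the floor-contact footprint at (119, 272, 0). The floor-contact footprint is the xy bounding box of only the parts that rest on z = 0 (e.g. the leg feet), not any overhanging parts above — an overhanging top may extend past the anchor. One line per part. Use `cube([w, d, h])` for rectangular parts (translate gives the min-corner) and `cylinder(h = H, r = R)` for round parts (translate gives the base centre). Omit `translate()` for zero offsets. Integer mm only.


translate([398, 551, 0]) cylinder(h = 14, r = 279);


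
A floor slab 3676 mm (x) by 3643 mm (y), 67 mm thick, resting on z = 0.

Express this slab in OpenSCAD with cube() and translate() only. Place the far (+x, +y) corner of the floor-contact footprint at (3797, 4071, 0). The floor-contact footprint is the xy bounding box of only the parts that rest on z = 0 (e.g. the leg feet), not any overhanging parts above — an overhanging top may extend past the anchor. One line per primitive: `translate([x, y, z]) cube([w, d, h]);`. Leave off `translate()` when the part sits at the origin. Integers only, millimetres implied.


translate([121, 428, 0]) cube([3676, 3643, 67]);


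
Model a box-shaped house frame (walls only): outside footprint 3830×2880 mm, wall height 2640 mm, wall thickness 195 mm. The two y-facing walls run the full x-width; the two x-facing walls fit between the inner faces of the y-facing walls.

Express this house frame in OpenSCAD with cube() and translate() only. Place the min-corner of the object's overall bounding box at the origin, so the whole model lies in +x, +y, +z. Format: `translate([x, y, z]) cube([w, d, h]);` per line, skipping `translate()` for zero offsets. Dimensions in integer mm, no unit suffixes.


cube([3830, 195, 2640]);
translate([0, 2685, 0]) cube([3830, 195, 2640]);
translate([0, 195, 0]) cube([195, 2490, 2640]);
translate([3635, 195, 0]) cube([195, 2490, 2640]);


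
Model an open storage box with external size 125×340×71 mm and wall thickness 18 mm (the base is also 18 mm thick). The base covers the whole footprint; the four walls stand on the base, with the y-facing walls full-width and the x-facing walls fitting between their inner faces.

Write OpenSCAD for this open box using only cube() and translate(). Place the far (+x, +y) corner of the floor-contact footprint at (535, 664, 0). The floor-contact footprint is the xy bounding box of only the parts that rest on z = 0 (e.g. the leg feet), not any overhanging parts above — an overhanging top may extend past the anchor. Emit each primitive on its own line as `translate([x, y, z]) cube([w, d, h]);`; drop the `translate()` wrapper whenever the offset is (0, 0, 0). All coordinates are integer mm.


translate([410, 324, 0]) cube([125, 340, 18]);
translate([410, 324, 18]) cube([125, 18, 53]);
translate([410, 646, 18]) cube([125, 18, 53]);
translate([410, 342, 18]) cube([18, 304, 53]);
translate([517, 342, 18]) cube([18, 304, 53]);


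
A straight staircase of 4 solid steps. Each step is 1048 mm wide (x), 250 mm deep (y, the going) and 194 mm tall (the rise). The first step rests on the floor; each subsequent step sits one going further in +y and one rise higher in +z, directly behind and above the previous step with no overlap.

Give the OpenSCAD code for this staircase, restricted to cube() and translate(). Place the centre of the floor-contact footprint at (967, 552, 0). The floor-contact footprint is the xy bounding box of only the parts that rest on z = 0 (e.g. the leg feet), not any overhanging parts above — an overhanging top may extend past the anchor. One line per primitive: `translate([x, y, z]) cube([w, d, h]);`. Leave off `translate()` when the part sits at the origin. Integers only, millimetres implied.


translate([443, 427, 0]) cube([1048, 250, 194]);
translate([443, 677, 194]) cube([1048, 250, 194]);
translate([443, 927, 388]) cube([1048, 250, 194]);
translate([443, 1177, 582]) cube([1048, 250, 194]);


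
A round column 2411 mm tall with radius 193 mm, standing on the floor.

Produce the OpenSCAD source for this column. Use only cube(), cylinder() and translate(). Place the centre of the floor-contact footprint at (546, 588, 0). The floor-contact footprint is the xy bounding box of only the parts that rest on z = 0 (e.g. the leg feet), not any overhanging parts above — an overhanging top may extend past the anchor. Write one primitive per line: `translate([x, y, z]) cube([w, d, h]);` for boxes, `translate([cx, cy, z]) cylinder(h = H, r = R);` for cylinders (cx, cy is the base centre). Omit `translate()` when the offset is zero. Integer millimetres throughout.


translate([546, 588, 0]) cylinder(h = 2411, r = 193);


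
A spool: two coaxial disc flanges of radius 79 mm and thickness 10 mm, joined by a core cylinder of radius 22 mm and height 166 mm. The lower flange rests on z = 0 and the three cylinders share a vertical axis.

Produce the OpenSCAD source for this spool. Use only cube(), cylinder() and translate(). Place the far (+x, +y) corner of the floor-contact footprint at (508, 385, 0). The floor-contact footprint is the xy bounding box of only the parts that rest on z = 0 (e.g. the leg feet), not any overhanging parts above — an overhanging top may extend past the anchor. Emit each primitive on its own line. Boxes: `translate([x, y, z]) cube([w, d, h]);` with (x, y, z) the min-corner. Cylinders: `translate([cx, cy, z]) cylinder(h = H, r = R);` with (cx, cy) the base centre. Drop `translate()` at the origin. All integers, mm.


translate([429, 306, 0]) cylinder(h = 10, r = 79);
translate([429, 306, 10]) cylinder(h = 166, r = 22);
translate([429, 306, 176]) cylinder(h = 10, r = 79);


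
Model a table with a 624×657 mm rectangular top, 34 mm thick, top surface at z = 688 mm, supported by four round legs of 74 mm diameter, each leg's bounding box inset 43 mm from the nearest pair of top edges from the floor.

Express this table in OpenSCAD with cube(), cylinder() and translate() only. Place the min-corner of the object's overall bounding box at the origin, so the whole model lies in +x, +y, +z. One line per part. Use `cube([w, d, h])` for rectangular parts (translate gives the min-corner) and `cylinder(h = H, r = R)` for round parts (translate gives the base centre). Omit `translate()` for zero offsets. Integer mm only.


translate([0, 0, 654]) cube([624, 657, 34]);
translate([80, 80, 0]) cylinder(h = 654, r = 37);
translate([544, 80, 0]) cylinder(h = 654, r = 37);
translate([80, 577, 0]) cylinder(h = 654, r = 37);
translate([544, 577, 0]) cylinder(h = 654, r = 37);


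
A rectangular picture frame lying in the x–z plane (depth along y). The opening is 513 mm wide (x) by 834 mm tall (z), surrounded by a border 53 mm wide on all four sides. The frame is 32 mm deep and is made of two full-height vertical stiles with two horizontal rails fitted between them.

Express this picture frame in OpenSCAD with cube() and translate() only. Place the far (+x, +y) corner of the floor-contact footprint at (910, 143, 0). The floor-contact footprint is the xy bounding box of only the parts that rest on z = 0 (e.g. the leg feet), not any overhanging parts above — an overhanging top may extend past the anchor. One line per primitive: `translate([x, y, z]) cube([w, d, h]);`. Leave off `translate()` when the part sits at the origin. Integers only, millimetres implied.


translate([291, 111, 0]) cube([53, 32, 940]);
translate([857, 111, 0]) cube([53, 32, 940]);
translate([344, 111, 0]) cube([513, 32, 53]);
translate([344, 111, 887]) cube([513, 32, 53]);
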